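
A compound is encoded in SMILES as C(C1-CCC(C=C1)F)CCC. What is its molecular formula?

C10H17F

Heavy atoms from the SMILES: 10 C, 1 F.
Implicit hydrogens by atom environment:
  5 × C: 2 H each → 10
  4 × C: 1 H each → 4
  1 × C: 3 H
  1 × F: no H
  Total hydrogens = 17.
Molecular formula: C10H17F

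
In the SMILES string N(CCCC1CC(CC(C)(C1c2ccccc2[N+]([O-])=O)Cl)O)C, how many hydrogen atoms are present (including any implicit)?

25

Hydrogens are implicit in SMILES; fill each atom to its normal valence:
  5 × C: 2 H each → 10
  4 × C (aromatic): 1 H each → 4
  3 × C: 1 H each → 3
  2 × C: 3 H each → 6
  2 × C (aromatic): no H
  1 × C: no H
  1 × Cl: no H
  1 × N: 1 H
  1 × N (charge +1): no H
  1 × O: 1 H
  1 × O: no H
  1 × O (charge -1): no H
  Total hydrogens = 25.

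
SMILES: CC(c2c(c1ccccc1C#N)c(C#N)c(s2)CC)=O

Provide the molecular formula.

C16H12N2OS

Heavy atoms from the SMILES: 16 C, 2 N, 1 O, 1 S.
Implicit hydrogens by atom environment:
  6 × C (aromatic): no H
  4 × C (aromatic): 1 H each → 4
  3 × C: no H
  2 × C: 3 H each → 6
  2 × N: no H
  1 × C: 2 H
  1 × O: no H
  1 × S (aromatic): no H
  Total hydrogens = 12.
Molecular formula: C16H12N2OS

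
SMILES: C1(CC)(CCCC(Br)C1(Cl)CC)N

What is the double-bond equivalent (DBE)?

1

Molecular formula from the SMILES: C10H19BrClN.
DoU = (2C + 2 + N − H − X)/2 = (2·10 + 2 + 1 − 19 − 2)/2 = 2/2 = 1.
(Structurally: 1 ring(s) + 0 π bond(s) = 1.)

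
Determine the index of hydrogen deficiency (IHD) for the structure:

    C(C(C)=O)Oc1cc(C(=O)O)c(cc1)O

Molecular formula from the SMILES: C10H10O5.
DoU = (2C + 2 + N − H − X)/2 = (2·10 + 2 + 0 − 10 − 0)/2 = 12/2 = 6.
(Structurally: 1 ring(s) + 5 π bond(s) = 6.)

6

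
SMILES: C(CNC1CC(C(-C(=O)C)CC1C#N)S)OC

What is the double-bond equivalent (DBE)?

4

Molecular formula from the SMILES: C12H20N2O2S.
DoU = (2C + 2 + N − H − X)/2 = (2·12 + 2 + 2 − 20 − 0)/2 = 8/2 = 4.
(Structurally: 1 ring(s) + 3 π bond(s) = 4.)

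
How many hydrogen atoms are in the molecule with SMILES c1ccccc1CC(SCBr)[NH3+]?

Hydrogens are implicit in SMILES; fill each atom to its normal valence:
  5 × C (aromatic): 1 H each → 5
  2 × C: 2 H each → 4
  1 × Br: no H
  1 × C: 1 H
  1 × C (aromatic): no H
  1 × N (charge +1): 3 H
  1 × S: no H
  Total hydrogens = 13.

13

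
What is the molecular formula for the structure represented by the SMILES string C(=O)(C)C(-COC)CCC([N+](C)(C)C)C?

C12H26NO2+

Heavy atoms from the SMILES: 12 C, 1 N, 2 O.
Implicit hydrogens by atom environment:
  6 × C: 3 H each → 18
  3 × C: 2 H each → 6
  2 × C: 1 H each → 2
  2 × O: no H
  1 × C: no H
  1 × N (charge +1): no H
  Total hydrogens = 26.
Net charge +1.
Molecular formula: C12H26NO2+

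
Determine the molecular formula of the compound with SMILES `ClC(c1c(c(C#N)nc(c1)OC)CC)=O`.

Heavy atoms from the SMILES: 10 C, 1 Cl, 2 N, 2 O.
Implicit hydrogens by atom environment:
  4 × C (aromatic): no H
  2 × C: 3 H each → 6
  2 × C: no H
  2 × O: no H
  1 × C: 2 H
  1 × C (aromatic): 1 H
  1 × Cl: no H
  1 × N (aromatic): no H
  1 × N: no H
  Total hydrogens = 9.
Molecular formula: C10H9ClN2O2

C10H9ClN2O2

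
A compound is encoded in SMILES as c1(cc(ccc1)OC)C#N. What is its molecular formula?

Heavy atoms from the SMILES: 8 C, 1 N, 1 O.
Implicit hydrogens by atom environment:
  4 × C (aromatic): 1 H each → 4
  2 × C (aromatic): no H
  1 × C: 3 H
  1 × C: no H
  1 × N: no H
  1 × O: no H
  Total hydrogens = 7.
Molecular formula: C8H7NO

C8H7NO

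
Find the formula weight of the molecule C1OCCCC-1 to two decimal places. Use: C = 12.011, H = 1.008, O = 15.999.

86.13

Molecular formula: C5H10O.
M = 5×12.011 + 10×1.008 + 1×15.999 = 86.13 g/mol.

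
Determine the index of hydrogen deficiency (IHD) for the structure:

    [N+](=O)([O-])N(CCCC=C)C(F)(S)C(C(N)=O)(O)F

Molecular formula from the SMILES: C8H13F2N3O4S.
DoU = (2C + 2 + N − H − X)/2 = (2·8 + 2 + 3 − 13 − 2)/2 = 6/2 = 3.
(Structurally: 0 ring(s) + 3 π bond(s) = 3.)

3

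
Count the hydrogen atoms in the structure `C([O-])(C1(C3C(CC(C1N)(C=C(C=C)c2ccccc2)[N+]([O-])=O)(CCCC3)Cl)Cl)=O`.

23

Hydrogens are implicit in SMILES; fill each atom to its normal valence:
  6 × C: 2 H each → 12
  5 × C (aromatic): 1 H each → 5
  5 × C: no H
  4 × C: 1 H each → 4
  2 × Cl: no H
  2 × O: no H
  2 × O (charge -1): no H
  1 × C (aromatic): no H
  1 × N: 2 H
  1 × N (charge +1): no H
  Total hydrogens = 23.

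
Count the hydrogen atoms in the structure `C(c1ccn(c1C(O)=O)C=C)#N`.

6

Hydrogens are implicit in SMILES; fill each atom to its normal valence:
  2 × C (aromatic): 1 H each → 2
  2 × C (aromatic): no H
  2 × C: no H
  1 × C: 2 H
  1 × C: 1 H
  1 × N (aromatic): no H
  1 × N: no H
  1 × O: 1 H
  1 × O: no H
  Total hydrogens = 6.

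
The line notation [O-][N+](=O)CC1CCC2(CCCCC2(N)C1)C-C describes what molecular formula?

C13H24N2O2

Heavy atoms from the SMILES: 13 C, 2 N, 2 O.
Implicit hydrogens by atom environment:
  9 × C: 2 H each → 18
  2 × C: no H
  1 × C: 3 H
  1 × C: 1 H
  1 × N: 2 H
  1 × N (charge +1): no H
  1 × O: no H
  1 × O (charge -1): no H
  Total hydrogens = 24.
Molecular formula: C13H24N2O2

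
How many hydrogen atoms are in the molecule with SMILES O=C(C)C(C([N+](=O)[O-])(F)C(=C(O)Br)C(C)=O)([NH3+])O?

Hydrogens are implicit in SMILES; fill each atom to its normal valence:
  6 × C: no H
  3 × O: no H
  2 × C: 3 H each → 6
  2 × O: 1 H each → 2
  1 × Br: no H
  1 × F: no H
  1 × N (charge +1): 3 H
  1 × N (charge +1): no H
  1 × O (charge -1): no H
  Total hydrogens = 11.

11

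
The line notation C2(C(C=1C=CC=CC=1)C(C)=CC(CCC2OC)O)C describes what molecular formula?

Heavy atoms from the SMILES: 17 C, 2 O.
Implicit hydrogens by atom environment:
  5 × C: 1 H each → 5
  5 × C (aromatic): 1 H each → 5
  3 × C: 3 H each → 9
  2 × C: 2 H each → 4
  1 × C: no H
  1 × C (aromatic): no H
  1 × O: 1 H
  1 × O: no H
  Total hydrogens = 24.
Molecular formula: C17H24O2

C17H24O2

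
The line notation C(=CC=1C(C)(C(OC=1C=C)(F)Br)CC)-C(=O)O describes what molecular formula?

Heavy atoms from the SMILES: 1 Br, 12 C, 1 F, 3 O.
Implicit hydrogens by atom environment:
  5 × C: no H
  3 × C: 1 H each → 3
  2 × C: 3 H each → 6
  2 × C: 2 H each → 4
  2 × O: no H
  1 × Br: no H
  1 × F: no H
  1 × O: 1 H
  Total hydrogens = 14.
Molecular formula: C12H14BrFO3

C12H14BrFO3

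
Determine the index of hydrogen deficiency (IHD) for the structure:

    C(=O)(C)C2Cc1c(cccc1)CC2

6

Molecular formula from the SMILES: C12H14O.
DoU = (2C + 2 + N − H − X)/2 = (2·12 + 2 + 0 − 14 − 0)/2 = 12/2 = 6.
(Structurally: 2 ring(s) + 4 π bond(s) = 6.)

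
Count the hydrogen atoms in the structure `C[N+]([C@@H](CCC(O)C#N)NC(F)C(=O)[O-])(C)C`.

Hydrogens are implicit in SMILES; fill each atom to its normal valence:
  3 × C: 3 H each → 9
  3 × C: 1 H each → 3
  2 × C: 2 H each → 4
  2 × C: no H
  1 × F: no H
  1 × N: 1 H
  1 × N: no H
  1 × N (charge +1): no H
  1 × O: 1 H
  1 × O: no H
  1 × O (charge -1): no H
  Total hydrogens = 18.

18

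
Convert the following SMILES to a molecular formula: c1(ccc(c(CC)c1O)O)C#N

C9H9NO2

Heavy atoms from the SMILES: 9 C, 1 N, 2 O.
Implicit hydrogens by atom environment:
  4 × C (aromatic): no H
  2 × C (aromatic): 1 H each → 2
  2 × O: 1 H each → 2
  1 × C: 3 H
  1 × C: 2 H
  1 × C: no H
  1 × N: no H
  Total hydrogens = 9.
Molecular formula: C9H9NO2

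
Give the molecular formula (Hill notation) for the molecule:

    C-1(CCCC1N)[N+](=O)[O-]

Heavy atoms from the SMILES: 5 C, 2 N, 2 O.
Implicit hydrogens by atom environment:
  3 × C: 2 H each → 6
  2 × C: 1 H each → 2
  1 × N: 2 H
  1 × N (charge +1): no H
  1 × O: no H
  1 × O (charge -1): no H
  Total hydrogens = 10.
Molecular formula: C5H10N2O2

C5H10N2O2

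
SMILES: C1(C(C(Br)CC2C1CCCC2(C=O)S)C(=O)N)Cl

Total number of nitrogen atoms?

1

The symbol for nitrogen appears 1 time in the SMILES.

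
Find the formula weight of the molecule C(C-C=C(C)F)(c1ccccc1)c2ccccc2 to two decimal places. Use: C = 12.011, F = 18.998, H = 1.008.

240.32

Molecular formula: C17H17F.
M = 17×12.011 + 1×18.998 + 17×1.008 = 240.32 g/mol.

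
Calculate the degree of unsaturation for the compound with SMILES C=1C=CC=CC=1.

4

Molecular formula from the SMILES: C6H6.
DoU = (2C + 2 + N − H − X)/2 = (2·6 + 2 + 0 − 6 − 0)/2 = 8/2 = 4.
(Structurally: 1 ring(s) + 3 π bond(s) = 4.)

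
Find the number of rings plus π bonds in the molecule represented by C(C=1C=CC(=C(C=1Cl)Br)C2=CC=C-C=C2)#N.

10

Molecular formula from the SMILES: C13H7BrClN.
DoU = (2C + 2 + N − H − X)/2 = (2·13 + 2 + 1 − 7 − 2)/2 = 20/2 = 10.
(Structurally: 2 ring(s) + 8 π bond(s) = 10.)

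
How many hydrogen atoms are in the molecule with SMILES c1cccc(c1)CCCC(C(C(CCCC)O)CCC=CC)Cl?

33

Hydrogens are implicit in SMILES; fill each atom to its normal valence:
  8 × C: 2 H each → 16
  5 × C: 1 H each → 5
  5 × C (aromatic): 1 H each → 5
  2 × C: 3 H each → 6
  1 × C (aromatic): no H
  1 × Cl: no H
  1 × O: 1 H
  Total hydrogens = 33.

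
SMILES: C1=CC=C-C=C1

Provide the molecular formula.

C6H6

Heavy atoms from the SMILES: 6 C.
Implicit hydrogens by atom environment:
  6 × C (aromatic): 1 H each → 6
  Total hydrogens = 6.
Molecular formula: C6H6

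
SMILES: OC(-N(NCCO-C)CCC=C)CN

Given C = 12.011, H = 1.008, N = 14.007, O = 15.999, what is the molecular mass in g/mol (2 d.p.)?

Molecular formula: C9H21N3O2.
M = 9×12.011 + 21×1.008 + 3×14.007 + 2×15.999 = 203.29 g/mol.

203.29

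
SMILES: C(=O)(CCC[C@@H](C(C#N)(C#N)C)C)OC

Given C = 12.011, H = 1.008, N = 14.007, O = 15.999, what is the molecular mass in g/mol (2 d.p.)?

Molecular formula: C11H16N2O2.
M = 11×12.011 + 16×1.008 + 2×14.007 + 2×15.999 = 208.26 g/mol.

208.26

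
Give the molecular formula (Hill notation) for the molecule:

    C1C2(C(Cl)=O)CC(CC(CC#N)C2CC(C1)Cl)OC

Heavy atoms from the SMILES: 14 C, 2 Cl, 1 N, 2 O.
Implicit hydrogens by atom environment:
  6 × C: 2 H each → 12
  4 × C: 1 H each → 4
  3 × C: no H
  2 × Cl: no H
  2 × O: no H
  1 × C: 3 H
  1 × N: no H
  Total hydrogens = 19.
Molecular formula: C14H19Cl2NO2

C14H19Cl2NO2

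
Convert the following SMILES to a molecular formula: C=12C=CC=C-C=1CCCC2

Heavy atoms from the SMILES: 10 C.
Implicit hydrogens by atom environment:
  4 × C: 2 H each → 8
  4 × C (aromatic): 1 H each → 4
  2 × C (aromatic): no H
  Total hydrogens = 12.
Molecular formula: C10H12

C10H12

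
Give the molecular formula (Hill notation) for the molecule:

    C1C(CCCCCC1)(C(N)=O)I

Heavy atoms from the SMILES: 9 C, 1 I, 1 N, 1 O.
Implicit hydrogens by atom environment:
  7 × C: 2 H each → 14
  2 × C: no H
  1 × I: no H
  1 × N: 2 H
  1 × O: no H
  Total hydrogens = 16.
Molecular formula: C9H16INO

C9H16INO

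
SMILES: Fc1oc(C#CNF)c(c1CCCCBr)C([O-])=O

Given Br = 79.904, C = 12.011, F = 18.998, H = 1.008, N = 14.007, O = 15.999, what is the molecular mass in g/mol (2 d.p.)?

Molecular formula: C11H9BrF2NO3-.
M = 1×79.904 + 11×12.011 + 2×18.998 + 9×1.008 + 1×14.007 + 3×15.999 = 321.10 g/mol.

321.10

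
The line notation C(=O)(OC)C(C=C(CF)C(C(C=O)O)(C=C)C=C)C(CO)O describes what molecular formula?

Heavy atoms from the SMILES: 15 C, 1 F, 6 O.
Implicit hydrogens by atom environment:
  7 × C: 1 H each → 7
  4 × C: 2 H each → 8
  3 × C: no H
  3 × O: 1 H each → 3
  3 × O: no H
  1 × C: 3 H
  1 × F: no H
  Total hydrogens = 21.
Molecular formula: C15H21FO6

C15H21FO6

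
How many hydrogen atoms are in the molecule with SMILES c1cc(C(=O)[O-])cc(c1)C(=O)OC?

Hydrogens are implicit in SMILES; fill each atom to its normal valence:
  4 × C (aromatic): 1 H each → 4
  3 × O: no H
  2 × C (aromatic): no H
  2 × C: no H
  1 × C: 3 H
  1 × O (charge -1): no H
  Total hydrogens = 7.

7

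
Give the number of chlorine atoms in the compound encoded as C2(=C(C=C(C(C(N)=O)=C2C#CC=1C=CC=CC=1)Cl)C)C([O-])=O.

The symbol for chlorine appears 1 time in the SMILES.

1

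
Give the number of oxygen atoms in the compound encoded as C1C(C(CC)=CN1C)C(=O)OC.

The symbol for oxygen appears 2 times in the SMILES.

2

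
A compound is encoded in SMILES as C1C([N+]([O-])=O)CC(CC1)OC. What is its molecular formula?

C7H13NO3

Heavy atoms from the SMILES: 7 C, 1 N, 3 O.
Implicit hydrogens by atom environment:
  4 × C: 2 H each → 8
  2 × C: 1 H each → 2
  2 × O: no H
  1 × C: 3 H
  1 × N (charge +1): no H
  1 × O (charge -1): no H
  Total hydrogens = 13.
Molecular formula: C7H13NO3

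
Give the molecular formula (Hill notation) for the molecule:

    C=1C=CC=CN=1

Heavy atoms from the SMILES: 5 C, 1 N.
Implicit hydrogens by atom environment:
  5 × C (aromatic): 1 H each → 5
  1 × N (aromatic): no H
  Total hydrogens = 5.
Molecular formula: C5H5N

C5H5N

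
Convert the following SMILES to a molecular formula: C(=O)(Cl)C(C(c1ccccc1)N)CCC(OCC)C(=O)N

Heavy atoms from the SMILES: 15 C, 1 Cl, 2 N, 3 O.
Implicit hydrogens by atom environment:
  5 × C (aromatic): 1 H each → 5
  3 × C: 2 H each → 6
  3 × C: 1 H each → 3
  3 × O: no H
  2 × C: no H
  2 × N: 2 H each → 4
  1 × C: 3 H
  1 × C (aromatic): no H
  1 × Cl: no H
  Total hydrogens = 21.
Molecular formula: C15H21ClN2O3

C15H21ClN2O3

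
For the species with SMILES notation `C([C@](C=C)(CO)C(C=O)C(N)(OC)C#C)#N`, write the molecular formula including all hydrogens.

C11H14N2O3

Heavy atoms from the SMILES: 11 C, 2 N, 3 O.
Implicit hydrogens by atom environment:
  4 × C: 1 H each → 4
  4 × C: no H
  2 × C: 2 H each → 4
  2 × O: no H
  1 × C: 3 H
  1 × N: 2 H
  1 × N: no H
  1 × O: 1 H
  Total hydrogens = 14.
Molecular formula: C11H14N2O3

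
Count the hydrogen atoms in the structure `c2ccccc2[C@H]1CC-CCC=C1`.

Hydrogens are implicit in SMILES; fill each atom to its normal valence:
  5 × C (aromatic): 1 H each → 5
  4 × C: 2 H each → 8
  3 × C: 1 H each → 3
  1 × C (aromatic): no H
  Total hydrogens = 16.

16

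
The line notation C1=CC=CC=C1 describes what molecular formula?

Heavy atoms from the SMILES: 6 C.
Implicit hydrogens by atom environment:
  6 × C (aromatic): 1 H each → 6
  Total hydrogens = 6.
Molecular formula: C6H6

C6H6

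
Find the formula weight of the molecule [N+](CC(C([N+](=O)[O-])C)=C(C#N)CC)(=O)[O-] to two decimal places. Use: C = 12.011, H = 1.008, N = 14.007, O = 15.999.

213.19

Molecular formula: C8H11N3O4.
M = 8×12.011 + 11×1.008 + 3×14.007 + 4×15.999 = 213.19 g/mol.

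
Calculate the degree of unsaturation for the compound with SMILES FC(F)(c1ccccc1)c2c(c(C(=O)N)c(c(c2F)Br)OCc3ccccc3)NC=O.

Molecular formula from the SMILES: C22H16BrF3N2O3.
DoU = (2C + 2 + N − H − X)/2 = (2·22 + 2 + 2 − 16 − 4)/2 = 28/2 = 14.
(Structurally: 3 ring(s) + 11 π bond(s) = 14.)

14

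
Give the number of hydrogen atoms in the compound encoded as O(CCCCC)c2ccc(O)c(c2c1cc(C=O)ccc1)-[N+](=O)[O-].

19

Hydrogens are implicit in SMILES; fill each atom to its normal valence:
  6 × C (aromatic): 1 H each → 6
  6 × C (aromatic): no H
  4 × C: 2 H each → 8
  3 × O: no H
  1 × C: 3 H
  1 × C: 1 H
  1 × N (charge +1): no H
  1 × O: 1 H
  1 × O (charge -1): no H
  Total hydrogens = 19.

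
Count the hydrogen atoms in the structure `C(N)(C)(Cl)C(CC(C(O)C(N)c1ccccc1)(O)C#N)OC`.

Hydrogens are implicit in SMILES; fill each atom to its normal valence:
  5 × C (aromatic): 1 H each → 5
  3 × C: 1 H each → 3
  3 × C: no H
  2 × C: 3 H each → 6
  2 × N: 2 H each → 4
  2 × O: 1 H each → 2
  1 × C: 2 H
  1 × C (aromatic): no H
  1 × Cl: no H
  1 × N: no H
  1 × O: no H
  Total hydrogens = 22.

22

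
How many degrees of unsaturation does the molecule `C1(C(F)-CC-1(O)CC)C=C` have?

Molecular formula from the SMILES: C8H13FO.
DoU = (2C + 2 + N − H − X)/2 = (2·8 + 2 + 0 − 13 − 1)/2 = 4/2 = 2.
(Structurally: 1 ring(s) + 1 π bond(s) = 2.)

2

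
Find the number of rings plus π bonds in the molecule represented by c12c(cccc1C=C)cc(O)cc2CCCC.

Molecular formula from the SMILES: C16H18O.
DoU = (2C + 2 + N − H − X)/2 = (2·16 + 2 + 0 − 18 − 0)/2 = 16/2 = 8.
(Structurally: 2 ring(s) + 6 π bond(s) = 8.)

8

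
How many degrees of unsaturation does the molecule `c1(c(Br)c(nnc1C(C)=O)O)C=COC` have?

Molecular formula from the SMILES: C9H9BrN2O3.
DoU = (2C + 2 + N − H − X)/2 = (2·9 + 2 + 2 − 9 − 1)/2 = 12/2 = 6.
(Structurally: 1 ring(s) + 5 π bond(s) = 6.)

6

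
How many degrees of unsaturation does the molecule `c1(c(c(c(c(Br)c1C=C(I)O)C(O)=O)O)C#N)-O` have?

8

Molecular formula from the SMILES: C10H5BrINO5.
DoU = (2C + 2 + N − H − X)/2 = (2·10 + 2 + 1 − 5 − 2)/2 = 16/2 = 8.
(Structurally: 1 ring(s) + 7 π bond(s) = 8.)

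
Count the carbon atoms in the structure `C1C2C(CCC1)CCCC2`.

The symbol for carbon appears 10 times in the SMILES.

10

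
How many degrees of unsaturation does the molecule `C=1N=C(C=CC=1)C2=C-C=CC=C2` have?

8

Molecular formula from the SMILES: C11H9N.
DoU = (2C + 2 + N − H − X)/2 = (2·11 + 2 + 1 − 9 − 0)/2 = 16/2 = 8.
(Structurally: 2 ring(s) + 6 π bond(s) = 8.)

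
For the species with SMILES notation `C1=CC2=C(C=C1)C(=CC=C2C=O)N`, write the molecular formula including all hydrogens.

Heavy atoms from the SMILES: 11 C, 1 N, 1 O.
Implicit hydrogens by atom environment:
  6 × C (aromatic): 1 H each → 6
  4 × C (aromatic): no H
  1 × C: 1 H
  1 × N: 2 H
  1 × O: no H
  Total hydrogens = 9.
Molecular formula: C11H9NO

C11H9NO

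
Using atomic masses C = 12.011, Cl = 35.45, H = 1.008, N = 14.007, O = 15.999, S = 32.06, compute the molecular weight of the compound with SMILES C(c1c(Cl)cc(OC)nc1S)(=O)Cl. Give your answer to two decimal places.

238.08

Molecular formula: C7H5Cl2NO2S.
M = 7×12.011 + 2×35.45 + 5×1.008 + 1×14.007 + 2×15.999 + 1×32.06 = 238.08 g/mol.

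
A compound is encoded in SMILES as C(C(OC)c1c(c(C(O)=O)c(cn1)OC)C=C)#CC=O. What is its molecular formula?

Heavy atoms from the SMILES: 14 C, 1 N, 5 O.
Implicit hydrogens by atom environment:
  4 × C (aromatic): no H
  4 × O: no H
  3 × C: 1 H each → 3
  3 × C: no H
  2 × C: 3 H each → 6
  1 × C: 2 H
  1 × C (aromatic): 1 H
  1 × N (aromatic): no H
  1 × O: 1 H
  Total hydrogens = 13.
Molecular formula: C14H13NO5

C14H13NO5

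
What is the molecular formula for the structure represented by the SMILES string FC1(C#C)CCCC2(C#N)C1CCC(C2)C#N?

Heavy atoms from the SMILES: 14 C, 1 F, 2 N.
Implicit hydrogens by atom environment:
  6 × C: 2 H each → 12
  5 × C: no H
  3 × C: 1 H each → 3
  2 × N: no H
  1 × F: no H
  Total hydrogens = 15.
Molecular formula: C14H15FN2

C14H15FN2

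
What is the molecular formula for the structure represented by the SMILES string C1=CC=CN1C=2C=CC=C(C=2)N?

C10H10N2

Heavy atoms from the SMILES: 10 C, 2 N.
Implicit hydrogens by atom environment:
  8 × C (aromatic): 1 H each → 8
  2 × C (aromatic): no H
  1 × N: 2 H
  1 × N (aromatic): no H
  Total hydrogens = 10.
Molecular formula: C10H10N2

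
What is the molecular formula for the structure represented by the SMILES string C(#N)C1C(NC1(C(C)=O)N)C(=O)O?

C7H9N3O3

Heavy atoms from the SMILES: 7 C, 3 N, 3 O.
Implicit hydrogens by atom environment:
  4 × C: no H
  2 × C: 1 H each → 2
  2 × O: no H
  1 × C: 3 H
  1 × N: 2 H
  1 × N: 1 H
  1 × N: no H
  1 × O: 1 H
  Total hydrogens = 9.
Molecular formula: C7H9N3O3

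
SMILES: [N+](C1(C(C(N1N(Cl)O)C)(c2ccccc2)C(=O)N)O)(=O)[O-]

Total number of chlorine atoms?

The symbol for chlorine appears 1 time in the SMILES.

1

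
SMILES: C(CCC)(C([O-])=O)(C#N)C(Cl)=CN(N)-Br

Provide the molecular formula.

Heavy atoms from the SMILES: 1 Br, 8 C, 1 Cl, 3 N, 2 O.
Implicit hydrogens by atom environment:
  4 × C: no H
  2 × C: 2 H each → 4
  2 × N: no H
  1 × Br: no H
  1 × C: 3 H
  1 × C: 1 H
  1 × Cl: no H
  1 × N: 2 H
  1 × O: no H
  1 × O (charge -1): no H
  Total hydrogens = 10.
Net charge -1.
Molecular formula: C8H10BrClN3O2-

C8H10BrClN3O2-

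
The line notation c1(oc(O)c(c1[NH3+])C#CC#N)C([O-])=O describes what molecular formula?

Heavy atoms from the SMILES: 8 C, 2 N, 4 O.
Implicit hydrogens by atom environment:
  4 × C (aromatic): no H
  4 × C: no H
  1 × N (charge +1): 3 H
  1 × N: no H
  1 × O: 1 H
  1 × O (aromatic): no H
  1 × O: no H
  1 × O (charge -1): no H
  Total hydrogens = 4.
Molecular formula: C8H4N2O4

C8H4N2O4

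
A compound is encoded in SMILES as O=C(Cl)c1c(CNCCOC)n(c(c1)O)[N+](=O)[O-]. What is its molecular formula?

Heavy atoms from the SMILES: 9 C, 1 Cl, 3 N, 5 O.
Implicit hydrogens by atom environment:
  3 × C: 2 H each → 6
  3 × C (aromatic): no H
  3 × O: no H
  1 × C: 3 H
  1 × C (aromatic): 1 H
  1 × C: no H
  1 × Cl: no H
  1 × N: 1 H
  1 × N (aromatic): no H
  1 × N (charge +1): no H
  1 × O: 1 H
  1 × O (charge -1): no H
  Total hydrogens = 12.
Molecular formula: C9H12ClN3O5

C9H12ClN3O5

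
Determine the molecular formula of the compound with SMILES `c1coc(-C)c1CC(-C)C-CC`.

Heavy atoms from the SMILES: 11 C, 1 O.
Implicit hydrogens by atom environment:
  3 × C: 3 H each → 9
  3 × C: 2 H each → 6
  2 × C (aromatic): 1 H each → 2
  2 × C (aromatic): no H
  1 × C: 1 H
  1 × O (aromatic): no H
  Total hydrogens = 18.
Molecular formula: C11H18O

C11H18O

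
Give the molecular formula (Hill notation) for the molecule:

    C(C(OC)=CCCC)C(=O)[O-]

C8H13O3-

Heavy atoms from the SMILES: 8 C, 3 O.
Implicit hydrogens by atom environment:
  3 × C: 2 H each → 6
  2 × C: 3 H each → 6
  2 × C: no H
  2 × O: no H
  1 × C: 1 H
  1 × O (charge -1): no H
  Total hydrogens = 13.
Net charge -1.
Molecular formula: C8H13O3-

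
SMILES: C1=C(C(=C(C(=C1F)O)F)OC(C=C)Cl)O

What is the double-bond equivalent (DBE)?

Molecular formula from the SMILES: C9H7ClF2O3.
DoU = (2C + 2 + N − H − X)/2 = (2·9 + 2 + 0 − 7 − 3)/2 = 10/2 = 5.
(Structurally: 1 ring(s) + 4 π bond(s) = 5.)

5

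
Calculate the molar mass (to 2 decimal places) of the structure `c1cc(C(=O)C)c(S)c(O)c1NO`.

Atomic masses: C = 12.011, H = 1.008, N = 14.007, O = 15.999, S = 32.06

199.22

Molecular formula: C8H9NO3S.
M = 8×12.011 + 9×1.008 + 1×14.007 + 3×15.999 + 1×32.06 = 199.22 g/mol.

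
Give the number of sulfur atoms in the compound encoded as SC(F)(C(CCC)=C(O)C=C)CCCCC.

1

The symbol for sulfur appears 1 time in the SMILES.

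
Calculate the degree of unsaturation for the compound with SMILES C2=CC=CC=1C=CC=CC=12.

7

Molecular formula from the SMILES: C10H8.
DoU = (2C + 2 + N − H − X)/2 = (2·10 + 2 + 0 − 8 − 0)/2 = 14/2 = 7.
(Structurally: 2 ring(s) + 5 π bond(s) = 7.)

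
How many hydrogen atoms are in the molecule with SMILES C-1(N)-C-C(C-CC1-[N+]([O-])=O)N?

13

Hydrogens are implicit in SMILES; fill each atom to its normal valence:
  3 × C: 2 H each → 6
  3 × C: 1 H each → 3
  2 × N: 2 H each → 4
  1 × N (charge +1): no H
  1 × O: no H
  1 × O (charge -1): no H
  Total hydrogens = 13.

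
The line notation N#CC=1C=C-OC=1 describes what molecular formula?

Heavy atoms from the SMILES: 5 C, 1 N, 1 O.
Implicit hydrogens by atom environment:
  3 × C (aromatic): 1 H each → 3
  1 × C (aromatic): no H
  1 × C: no H
  1 × N: no H
  1 × O (aromatic): no H
  Total hydrogens = 3.
Molecular formula: C5H3NO

C5H3NO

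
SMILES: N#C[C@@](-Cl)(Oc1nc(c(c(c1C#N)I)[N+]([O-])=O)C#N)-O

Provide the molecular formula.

Heavy atoms from the SMILES: 9 C, 1 Cl, 1 I, 5 N, 4 O.
Implicit hydrogens by atom environment:
  5 × C (aromatic): no H
  4 × C: no H
  3 × N: no H
  2 × O: no H
  1 × Cl: no H
  1 × I: no H
  1 × N (aromatic): no H
  1 × N (charge +1): no H
  1 × O: 1 H
  1 × O (charge -1): no H
  Total hydrogens = 1.
Molecular formula: C9HClIN5O4

C9HClIN5O4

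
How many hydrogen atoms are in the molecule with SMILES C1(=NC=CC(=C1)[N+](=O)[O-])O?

4

Hydrogens are implicit in SMILES; fill each atom to its normal valence:
  3 × C (aromatic): 1 H each → 3
  2 × C (aromatic): no H
  1 × N (aromatic): no H
  1 × N (charge +1): no H
  1 × O: 1 H
  1 × O: no H
  1 × O (charge -1): no H
  Total hydrogens = 4.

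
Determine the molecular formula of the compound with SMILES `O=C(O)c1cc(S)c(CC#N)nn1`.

C7H5N3O2S

Heavy atoms from the SMILES: 7 C, 3 N, 2 O, 1 S.
Implicit hydrogens by atom environment:
  3 × C (aromatic): no H
  2 × C: no H
  2 × N (aromatic): no H
  1 × C: 2 H
  1 × C (aromatic): 1 H
  1 × N: no H
  1 × O: 1 H
  1 × O: no H
  1 × S: 1 H
  Total hydrogens = 5.
Molecular formula: C7H5N3O2S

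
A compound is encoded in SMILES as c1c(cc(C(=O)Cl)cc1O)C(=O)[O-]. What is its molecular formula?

Heavy atoms from the SMILES: 8 C, 1 Cl, 4 O.
Implicit hydrogens by atom environment:
  3 × C (aromatic): 1 H each → 3
  3 × C (aromatic): no H
  2 × C: no H
  2 × O: no H
  1 × Cl: no H
  1 × O: 1 H
  1 × O (charge -1): no H
  Total hydrogens = 4.
Net charge -1.
Molecular formula: C8H4ClO4-

C8H4ClO4-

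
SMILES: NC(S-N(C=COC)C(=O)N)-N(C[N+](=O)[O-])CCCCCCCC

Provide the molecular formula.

Heavy atoms from the SMILES: 14 C, 5 N, 4 O, 1 S.
Implicit hydrogens by atom environment:
  8 × C: 2 H each → 16
  3 × C: 1 H each → 3
  3 × O: no H
  2 × C: 3 H each → 6
  2 × N: 2 H each → 4
  2 × N: no H
  1 × C: no H
  1 × N (charge +1): no H
  1 × O (charge -1): no H
  1 × S: no H
  Total hydrogens = 29.
Molecular formula: C14H29N5O4S

C14H29N5O4S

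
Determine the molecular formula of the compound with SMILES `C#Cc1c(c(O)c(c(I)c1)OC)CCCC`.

C13H15IO2

Heavy atoms from the SMILES: 13 C, 1 I, 2 O.
Implicit hydrogens by atom environment:
  5 × C (aromatic): no H
  3 × C: 2 H each → 6
  2 × C: 3 H each → 6
  1 × C (aromatic): 1 H
  1 × C: 1 H
  1 × C: no H
  1 × I: no H
  1 × O: 1 H
  1 × O: no H
  Total hydrogens = 15.
Molecular formula: C13H15IO2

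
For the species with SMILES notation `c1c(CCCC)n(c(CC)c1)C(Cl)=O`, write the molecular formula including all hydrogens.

Heavy atoms from the SMILES: 11 C, 1 Cl, 1 N, 1 O.
Implicit hydrogens by atom environment:
  4 × C: 2 H each → 8
  2 × C: 3 H each → 6
  2 × C (aromatic): 1 H each → 2
  2 × C (aromatic): no H
  1 × C: no H
  1 × Cl: no H
  1 × N (aromatic): no H
  1 × O: no H
  Total hydrogens = 16.
Molecular formula: C11H16ClNO

C11H16ClNO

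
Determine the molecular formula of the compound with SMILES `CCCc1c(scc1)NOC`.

Heavy atoms from the SMILES: 8 C, 1 N, 1 O, 1 S.
Implicit hydrogens by atom environment:
  2 × C: 3 H each → 6
  2 × C: 2 H each → 4
  2 × C (aromatic): 1 H each → 2
  2 × C (aromatic): no H
  1 × N: 1 H
  1 × O: no H
  1 × S (aromatic): no H
  Total hydrogens = 13.
Molecular formula: C8H13NOS

C8H13NOS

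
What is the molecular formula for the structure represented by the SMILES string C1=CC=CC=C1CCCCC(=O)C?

Heavy atoms from the SMILES: 12 C, 1 O.
Implicit hydrogens by atom environment:
  5 × C (aromatic): 1 H each → 5
  4 × C: 2 H each → 8
  1 × C: 3 H
  1 × C: no H
  1 × C (aromatic): no H
  1 × O: no H
  Total hydrogens = 16.
Molecular formula: C12H16O

C12H16O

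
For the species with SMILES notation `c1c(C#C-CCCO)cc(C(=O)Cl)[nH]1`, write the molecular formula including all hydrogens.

Heavy atoms from the SMILES: 10 C, 1 Cl, 1 N, 2 O.
Implicit hydrogens by atom environment:
  3 × C: 2 H each → 6
  3 × C: no H
  2 × C (aromatic): 1 H each → 2
  2 × C (aromatic): no H
  1 × Cl: no H
  1 × N (aromatic): 1 H
  1 × O: 1 H
  1 × O: no H
  Total hydrogens = 10.
Molecular formula: C10H10ClNO2

C10H10ClNO2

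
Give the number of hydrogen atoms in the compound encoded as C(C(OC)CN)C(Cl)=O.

10

Hydrogens are implicit in SMILES; fill each atom to its normal valence:
  2 × C: 2 H each → 4
  2 × O: no H
  1 × C: 3 H
  1 × C: 1 H
  1 × C: no H
  1 × Cl: no H
  1 × N: 2 H
  Total hydrogens = 10.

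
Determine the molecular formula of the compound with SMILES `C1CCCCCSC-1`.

Heavy atoms from the SMILES: 7 C, 1 S.
Implicit hydrogens by atom environment:
  7 × C: 2 H each → 14
  1 × S: no H
  Total hydrogens = 14.
Molecular formula: C7H14S

C7H14S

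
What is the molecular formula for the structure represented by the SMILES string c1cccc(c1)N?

Heavy atoms from the SMILES: 6 C, 1 N.
Implicit hydrogens by atom environment:
  5 × C (aromatic): 1 H each → 5
  1 × C (aromatic): no H
  1 × N: 2 H
  Total hydrogens = 7.
Molecular formula: C6H7N

C6H7N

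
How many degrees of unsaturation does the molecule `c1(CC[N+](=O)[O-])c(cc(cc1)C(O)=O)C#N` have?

Molecular formula from the SMILES: C10H8N2O4.
DoU = (2C + 2 + N − H − X)/2 = (2·10 + 2 + 2 − 8 − 0)/2 = 16/2 = 8.
(Structurally: 1 ring(s) + 7 π bond(s) = 8.)

8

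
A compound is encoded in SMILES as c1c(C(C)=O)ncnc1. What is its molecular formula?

Heavy atoms from the SMILES: 6 C, 2 N, 1 O.
Implicit hydrogens by atom environment:
  3 × C (aromatic): 1 H each → 3
  2 × N (aromatic): no H
  1 × C: 3 H
  1 × C (aromatic): no H
  1 × C: no H
  1 × O: no H
  Total hydrogens = 6.
Molecular formula: C6H6N2O

C6H6N2O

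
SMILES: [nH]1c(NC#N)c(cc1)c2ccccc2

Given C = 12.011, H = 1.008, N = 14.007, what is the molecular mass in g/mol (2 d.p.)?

183.21

Molecular formula: C11H9N3.
M = 11×12.011 + 9×1.008 + 3×14.007 = 183.21 g/mol.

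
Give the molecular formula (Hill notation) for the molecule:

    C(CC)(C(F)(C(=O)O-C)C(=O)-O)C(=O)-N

C8H12FNO5

Heavy atoms from the SMILES: 8 C, 1 F, 1 N, 5 O.
Implicit hydrogens by atom environment:
  4 × C: no H
  4 × O: no H
  2 × C: 3 H each → 6
  1 × C: 2 H
  1 × C: 1 H
  1 × F: no H
  1 × N: 2 H
  1 × O: 1 H
  Total hydrogens = 12.
Molecular formula: C8H12FNO5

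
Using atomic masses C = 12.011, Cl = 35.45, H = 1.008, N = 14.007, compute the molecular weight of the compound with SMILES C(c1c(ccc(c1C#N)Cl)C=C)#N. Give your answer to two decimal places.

Molecular formula: C10H5ClN2.
M = 10×12.011 + 1×35.45 + 5×1.008 + 2×14.007 = 188.61 g/mol.

188.61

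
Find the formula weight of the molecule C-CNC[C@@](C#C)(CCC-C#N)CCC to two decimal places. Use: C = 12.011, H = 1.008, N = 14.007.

206.33

Molecular formula: C13H22N2.
M = 13×12.011 + 22×1.008 + 2×14.007 = 206.33 g/mol.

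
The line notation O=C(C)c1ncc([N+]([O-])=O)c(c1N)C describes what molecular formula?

Heavy atoms from the SMILES: 8 C, 3 N, 3 O.
Implicit hydrogens by atom environment:
  4 × C (aromatic): no H
  2 × C: 3 H each → 6
  2 × O: no H
  1 × C (aromatic): 1 H
  1 × C: no H
  1 × N: 2 H
  1 × N (aromatic): no H
  1 × N (charge +1): no H
  1 × O (charge -1): no H
  Total hydrogens = 9.
Molecular formula: C8H9N3O3

C8H9N3O3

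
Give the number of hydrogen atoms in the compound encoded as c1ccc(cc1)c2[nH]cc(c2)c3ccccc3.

Hydrogens are implicit in SMILES; fill each atom to its normal valence:
  12 × C (aromatic): 1 H each → 12
  4 × C (aromatic): no H
  1 × N (aromatic): 1 H
  Total hydrogens = 13.

13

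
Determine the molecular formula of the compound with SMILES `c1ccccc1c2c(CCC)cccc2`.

C15H16

Heavy atoms from the SMILES: 15 C.
Implicit hydrogens by atom environment:
  9 × C (aromatic): 1 H each → 9
  3 × C (aromatic): no H
  2 × C: 2 H each → 4
  1 × C: 3 H
  Total hydrogens = 16.
Molecular formula: C15H16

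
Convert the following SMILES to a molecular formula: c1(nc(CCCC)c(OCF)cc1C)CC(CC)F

C15H23F2NO

Heavy atoms from the SMILES: 15 C, 2 F, 1 N, 1 O.
Implicit hydrogens by atom environment:
  6 × C: 2 H each → 12
  4 × C (aromatic): no H
  3 × C: 3 H each → 9
  2 × F: no H
  1 × C (aromatic): 1 H
  1 × C: 1 H
  1 × N (aromatic): no H
  1 × O: no H
  Total hydrogens = 23.
Molecular formula: C15H23F2NO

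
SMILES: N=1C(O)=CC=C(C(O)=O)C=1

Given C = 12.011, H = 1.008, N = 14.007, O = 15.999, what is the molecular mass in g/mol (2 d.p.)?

139.11

Molecular formula: C6H5NO3.
M = 6×12.011 + 5×1.008 + 1×14.007 + 3×15.999 = 139.11 g/mol.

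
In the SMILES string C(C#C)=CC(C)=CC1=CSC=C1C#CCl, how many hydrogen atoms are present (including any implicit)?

9

Hydrogens are implicit in SMILES; fill each atom to its normal valence:
  4 × C: 1 H each → 4
  4 × C: no H
  2 × C (aromatic): 1 H each → 2
  2 × C (aromatic): no H
  1 × C: 3 H
  1 × Cl: no H
  1 × S (aromatic): no H
  Total hydrogens = 9.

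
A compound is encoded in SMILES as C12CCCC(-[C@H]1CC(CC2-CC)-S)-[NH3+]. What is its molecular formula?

Heavy atoms from the SMILES: 12 C, 1 N, 1 S.
Implicit hydrogens by atom environment:
  6 × C: 2 H each → 12
  5 × C: 1 H each → 5
  1 × C: 3 H
  1 × N (charge +1): 3 H
  1 × S: 1 H
  Total hydrogens = 24.
Net charge +1.
Molecular formula: C12H24NS+

C12H24NS+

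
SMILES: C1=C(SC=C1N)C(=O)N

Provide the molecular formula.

C5H6N2OS

Heavy atoms from the SMILES: 5 C, 2 N, 1 O, 1 S.
Implicit hydrogens by atom environment:
  2 × C (aromatic): 1 H each → 2
  2 × C (aromatic): no H
  2 × N: 2 H each → 4
  1 × C: no H
  1 × O: no H
  1 × S (aromatic): no H
  Total hydrogens = 6.
Molecular formula: C5H6N2OS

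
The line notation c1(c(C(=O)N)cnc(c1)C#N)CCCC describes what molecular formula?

C11H13N3O

Heavy atoms from the SMILES: 11 C, 3 N, 1 O.
Implicit hydrogens by atom environment:
  3 × C: 2 H each → 6
  3 × C (aromatic): no H
  2 × C (aromatic): 1 H each → 2
  2 × C: no H
  1 × C: 3 H
  1 × N: 2 H
  1 × N (aromatic): no H
  1 × N: no H
  1 × O: no H
  Total hydrogens = 13.
Molecular formula: C11H13N3O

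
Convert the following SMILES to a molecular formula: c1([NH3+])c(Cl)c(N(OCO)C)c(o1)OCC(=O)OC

Heavy atoms from the SMILES: 9 C, 1 Cl, 2 N, 6 O.
Implicit hydrogens by atom environment:
  4 × C (aromatic): no H
  4 × O: no H
  2 × C: 3 H each → 6
  2 × C: 2 H each → 4
  1 × C: no H
  1 × Cl: no H
  1 × N (charge +1): 3 H
  1 × N: no H
  1 × O: 1 H
  1 × O (aromatic): no H
  Total hydrogens = 14.
Net charge +1.
Molecular formula: C9H14ClN2O6+

C9H14ClN2O6+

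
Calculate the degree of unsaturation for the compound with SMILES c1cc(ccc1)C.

Molecular formula from the SMILES: C7H8.
DoU = (2C + 2 + N − H − X)/2 = (2·7 + 2 + 0 − 8 − 0)/2 = 8/2 = 4.
(Structurally: 1 ring(s) + 3 π bond(s) = 4.)

4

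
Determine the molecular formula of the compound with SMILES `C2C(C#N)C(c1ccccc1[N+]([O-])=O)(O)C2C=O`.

Heavy atoms from the SMILES: 12 C, 2 N, 4 O.
Implicit hydrogens by atom environment:
  4 × C (aromatic): 1 H each → 4
  3 × C: 1 H each → 3
  2 × C: no H
  2 × C (aromatic): no H
  2 × O: no H
  1 × C: 2 H
  1 × N (charge +1): no H
  1 × N: no H
  1 × O: 1 H
  1 × O (charge -1): no H
  Total hydrogens = 10.
Molecular formula: C12H10N2O4

C12H10N2O4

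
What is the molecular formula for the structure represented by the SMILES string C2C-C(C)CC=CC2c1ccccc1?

Heavy atoms from the SMILES: 14 C.
Implicit hydrogens by atom environment:
  5 × C (aromatic): 1 H each → 5
  4 × C: 1 H each → 4
  3 × C: 2 H each → 6
  1 × C: 3 H
  1 × C (aromatic): no H
  Total hydrogens = 18.
Molecular formula: C14H18

C14H18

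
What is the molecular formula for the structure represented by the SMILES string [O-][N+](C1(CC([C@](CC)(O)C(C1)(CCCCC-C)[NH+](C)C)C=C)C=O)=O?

Heavy atoms from the SMILES: 19 C, 2 N, 4 O.
Implicit hydrogens by atom environment:
  9 × C: 2 H each → 18
  4 × C: 3 H each → 12
  3 × C: 1 H each → 3
  3 × C: no H
  2 × O: no H
  1 × N (charge +1): 1 H
  1 × N (charge +1): no H
  1 × O: 1 H
  1 × O (charge -1): no H
  Total hydrogens = 35.
Net charge +1.
Molecular formula: C19H35N2O4+

C19H35N2O4+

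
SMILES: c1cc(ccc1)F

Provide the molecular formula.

C6H5F

Heavy atoms from the SMILES: 6 C, 1 F.
Implicit hydrogens by atom environment:
  5 × C (aromatic): 1 H each → 5
  1 × C (aromatic): no H
  1 × F: no H
  Total hydrogens = 5.
Molecular formula: C6H5F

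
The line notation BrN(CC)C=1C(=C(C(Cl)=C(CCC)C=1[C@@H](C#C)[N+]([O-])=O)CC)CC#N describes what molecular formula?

Heavy atoms from the SMILES: 1 Br, 18 C, 1 Cl, 3 N, 2 O.
Implicit hydrogens by atom environment:
  6 × C (aromatic): no H
  5 × C: 2 H each → 10
  3 × C: 3 H each → 9
  2 × C: 1 H each → 2
  2 × C: no H
  2 × N: no H
  1 × Br: no H
  1 × Cl: no H
  1 × N (charge +1): no H
  1 × O: no H
  1 × O (charge -1): no H
  Total hydrogens = 21.
Molecular formula: C18H21BrClN3O2

C18H21BrClN3O2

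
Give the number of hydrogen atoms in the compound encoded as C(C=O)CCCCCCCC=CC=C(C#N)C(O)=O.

Hydrogens are implicit in SMILES; fill each atom to its normal valence:
  8 × C: 2 H each → 16
  4 × C: 1 H each → 4
  3 × C: no H
  2 × O: no H
  1 × N: no H
  1 × O: 1 H
  Total hydrogens = 21.

21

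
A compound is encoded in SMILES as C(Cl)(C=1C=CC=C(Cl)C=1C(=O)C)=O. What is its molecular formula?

Heavy atoms from the SMILES: 9 C, 2 Cl, 2 O.
Implicit hydrogens by atom environment:
  3 × C (aromatic): 1 H each → 3
  3 × C (aromatic): no H
  2 × C: no H
  2 × Cl: no H
  2 × O: no H
  1 × C: 3 H
  Total hydrogens = 6.
Molecular formula: C9H6Cl2O2

C9H6Cl2O2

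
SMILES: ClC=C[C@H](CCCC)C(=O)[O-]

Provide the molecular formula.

C8H12ClO2-

Heavy atoms from the SMILES: 8 C, 1 Cl, 2 O.
Implicit hydrogens by atom environment:
  3 × C: 2 H each → 6
  3 × C: 1 H each → 3
  1 × C: 3 H
  1 × C: no H
  1 × Cl: no H
  1 × O: no H
  1 × O (charge -1): no H
  Total hydrogens = 12.
Net charge -1.
Molecular formula: C8H12ClO2-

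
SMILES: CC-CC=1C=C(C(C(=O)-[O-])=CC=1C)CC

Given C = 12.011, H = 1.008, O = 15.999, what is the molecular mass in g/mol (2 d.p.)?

205.28

Molecular formula: C13H17O2-.
M = 13×12.011 + 17×1.008 + 2×15.999 = 205.28 g/mol.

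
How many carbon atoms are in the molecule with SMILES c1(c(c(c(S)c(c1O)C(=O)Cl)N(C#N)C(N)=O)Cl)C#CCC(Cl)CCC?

The symbol for carbon appears 16 times in the SMILES. Lowercase c denotes aromatic carbon and counts toward C.

16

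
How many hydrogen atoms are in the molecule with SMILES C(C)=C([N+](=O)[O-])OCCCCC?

15

Hydrogens are implicit in SMILES; fill each atom to its normal valence:
  4 × C: 2 H each → 8
  2 × C: 3 H each → 6
  2 × O: no H
  1 × C: 1 H
  1 × C: no H
  1 × N (charge +1): no H
  1 × O (charge -1): no H
  Total hydrogens = 15.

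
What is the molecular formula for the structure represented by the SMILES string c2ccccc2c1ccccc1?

Heavy atoms from the SMILES: 12 C.
Implicit hydrogens by atom environment:
  10 × C (aromatic): 1 H each → 10
  2 × C (aromatic): no H
  Total hydrogens = 10.
Molecular formula: C12H10

C12H10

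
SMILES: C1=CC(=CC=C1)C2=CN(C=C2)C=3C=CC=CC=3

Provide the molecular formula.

Heavy atoms from the SMILES: 16 C, 1 N.
Implicit hydrogens by atom environment:
  13 × C (aromatic): 1 H each → 13
  3 × C (aromatic): no H
  1 × N (aromatic): no H
  Total hydrogens = 13.
Molecular formula: C16H13N

C16H13N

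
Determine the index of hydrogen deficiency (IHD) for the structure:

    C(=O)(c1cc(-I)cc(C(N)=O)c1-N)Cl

6

Molecular formula from the SMILES: C8H6ClIN2O2.
DoU = (2C + 2 + N − H − X)/2 = (2·8 + 2 + 2 − 6 − 2)/2 = 12/2 = 6.
(Structurally: 1 ring(s) + 5 π bond(s) = 6.)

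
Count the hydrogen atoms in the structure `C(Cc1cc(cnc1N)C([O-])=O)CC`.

Hydrogens are implicit in SMILES; fill each atom to its normal valence:
  3 × C: 2 H each → 6
  3 × C (aromatic): no H
  2 × C (aromatic): 1 H each → 2
  1 × C: 3 H
  1 × C: no H
  1 × N: 2 H
  1 × N (aromatic): no H
  1 × O: no H
  1 × O (charge -1): no H
  Total hydrogens = 13.

13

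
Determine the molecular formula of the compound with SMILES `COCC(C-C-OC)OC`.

Heavy atoms from the SMILES: 7 C, 3 O.
Implicit hydrogens by atom environment:
  3 × C: 3 H each → 9
  3 × C: 2 H each → 6
  3 × O: no H
  1 × C: 1 H
  Total hydrogens = 16.
Molecular formula: C7H16O3

C7H16O3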